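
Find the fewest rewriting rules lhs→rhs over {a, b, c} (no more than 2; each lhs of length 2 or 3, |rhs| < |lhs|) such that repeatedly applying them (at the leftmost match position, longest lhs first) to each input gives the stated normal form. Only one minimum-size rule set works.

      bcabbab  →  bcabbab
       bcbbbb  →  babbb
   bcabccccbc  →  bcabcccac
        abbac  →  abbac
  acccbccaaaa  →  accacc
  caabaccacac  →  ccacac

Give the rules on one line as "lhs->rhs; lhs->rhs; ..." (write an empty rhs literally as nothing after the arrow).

aa->; cb->a

  | bcabbab
  | bcbbbb => babbb
  | bcabccccbc => bcabcccac
  | abbac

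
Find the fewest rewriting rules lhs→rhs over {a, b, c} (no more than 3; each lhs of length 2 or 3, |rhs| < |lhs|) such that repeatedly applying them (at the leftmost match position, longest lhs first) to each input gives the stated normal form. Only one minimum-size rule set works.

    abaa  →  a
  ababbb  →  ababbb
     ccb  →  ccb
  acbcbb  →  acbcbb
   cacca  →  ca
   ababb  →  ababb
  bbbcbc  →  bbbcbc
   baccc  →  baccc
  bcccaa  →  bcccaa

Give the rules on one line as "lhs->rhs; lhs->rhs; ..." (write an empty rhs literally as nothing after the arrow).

baa->; cac->

  | abaa => a
  | ababbb
  | ccb
  | acbcbb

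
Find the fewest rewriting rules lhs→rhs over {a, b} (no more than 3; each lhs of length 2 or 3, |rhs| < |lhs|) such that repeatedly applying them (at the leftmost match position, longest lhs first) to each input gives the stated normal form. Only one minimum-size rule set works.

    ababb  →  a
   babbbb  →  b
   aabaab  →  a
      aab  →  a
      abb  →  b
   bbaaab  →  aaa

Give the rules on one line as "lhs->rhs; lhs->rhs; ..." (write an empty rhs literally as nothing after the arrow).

ab->; aba->; bb->a

  | ababb => bb => a
  | babbbb => bbbb => abb => b
  | aabaab => aab => a
  | aab => a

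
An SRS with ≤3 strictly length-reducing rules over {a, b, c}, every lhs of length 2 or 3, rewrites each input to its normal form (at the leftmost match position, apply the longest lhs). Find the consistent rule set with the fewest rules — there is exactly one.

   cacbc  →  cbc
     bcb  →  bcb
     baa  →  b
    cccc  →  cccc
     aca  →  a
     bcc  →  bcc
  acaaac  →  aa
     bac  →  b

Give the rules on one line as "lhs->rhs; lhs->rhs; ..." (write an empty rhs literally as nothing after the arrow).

  | cacbc => cbc
  | bcb
  | baa => b
  | cccc

ac->; baa->b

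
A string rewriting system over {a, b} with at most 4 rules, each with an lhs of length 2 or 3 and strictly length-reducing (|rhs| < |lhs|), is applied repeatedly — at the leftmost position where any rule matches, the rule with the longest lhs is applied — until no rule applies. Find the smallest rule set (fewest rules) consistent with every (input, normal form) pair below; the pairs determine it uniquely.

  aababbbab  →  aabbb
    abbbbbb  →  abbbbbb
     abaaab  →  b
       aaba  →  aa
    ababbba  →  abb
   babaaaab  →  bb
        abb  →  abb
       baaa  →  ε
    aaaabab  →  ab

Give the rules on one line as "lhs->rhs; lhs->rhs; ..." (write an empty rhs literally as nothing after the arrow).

  | aababbbab => aabbbab => aabbb
  | abbbbbb
  | abaaab => aaab => b
  | aaba => aa

aaa->; aba->a; ba->; baa->b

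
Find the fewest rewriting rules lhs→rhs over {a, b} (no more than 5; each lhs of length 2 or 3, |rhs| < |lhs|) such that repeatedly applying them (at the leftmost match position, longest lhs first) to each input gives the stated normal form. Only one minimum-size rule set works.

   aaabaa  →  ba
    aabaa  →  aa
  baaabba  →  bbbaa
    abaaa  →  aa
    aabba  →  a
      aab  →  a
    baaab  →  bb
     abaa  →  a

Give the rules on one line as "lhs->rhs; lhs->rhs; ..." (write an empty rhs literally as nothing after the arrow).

aaa->ba; ab->; aba->; abb->ba

  | aaabaa => babaa => ba
  | aabaa => aa
  | baaabba => bbabba => bbbaa
  | abaaa => aa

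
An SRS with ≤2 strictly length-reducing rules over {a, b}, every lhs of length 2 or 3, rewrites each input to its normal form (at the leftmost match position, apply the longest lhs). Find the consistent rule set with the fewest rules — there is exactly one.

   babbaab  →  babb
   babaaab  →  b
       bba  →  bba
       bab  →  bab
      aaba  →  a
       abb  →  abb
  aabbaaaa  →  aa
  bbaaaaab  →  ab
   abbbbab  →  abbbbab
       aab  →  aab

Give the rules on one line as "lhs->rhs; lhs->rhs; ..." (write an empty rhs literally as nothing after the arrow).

aba->; baa->

  | babbaab => babb
  | babaaab => baab => b
  | bba
  | bab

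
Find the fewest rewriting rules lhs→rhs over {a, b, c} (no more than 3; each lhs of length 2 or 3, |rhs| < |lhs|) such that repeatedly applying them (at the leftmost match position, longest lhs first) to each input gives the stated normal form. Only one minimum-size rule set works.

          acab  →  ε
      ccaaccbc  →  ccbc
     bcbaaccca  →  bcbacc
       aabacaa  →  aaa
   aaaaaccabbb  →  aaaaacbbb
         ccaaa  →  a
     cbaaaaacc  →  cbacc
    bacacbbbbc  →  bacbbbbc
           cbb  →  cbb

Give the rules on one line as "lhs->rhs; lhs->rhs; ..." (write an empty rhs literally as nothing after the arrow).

ab->; baa->ba; ca->

  | acab => ab => ε
  | ccaaccbc => caccbc => ccbc
  | bcbaaccca => bcbaccca => bcbacc
  | aabacaa => aacaa => aaa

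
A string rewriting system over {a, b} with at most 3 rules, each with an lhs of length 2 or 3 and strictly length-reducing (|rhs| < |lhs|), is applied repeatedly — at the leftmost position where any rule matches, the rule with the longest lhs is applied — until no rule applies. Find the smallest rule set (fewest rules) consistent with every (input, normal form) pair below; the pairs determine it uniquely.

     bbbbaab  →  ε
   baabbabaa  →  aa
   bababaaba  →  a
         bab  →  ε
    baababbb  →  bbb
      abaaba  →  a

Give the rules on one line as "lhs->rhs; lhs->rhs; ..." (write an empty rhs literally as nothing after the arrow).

  | bbbbaab => bbbaab => bbaab => baab => bab => ε
  | baabbabaa => babbabaa => babaa => aa
  | bababaaba => abaaba => baaba => baba => a
  | bab => ε

ab->b; bab->; bba->ba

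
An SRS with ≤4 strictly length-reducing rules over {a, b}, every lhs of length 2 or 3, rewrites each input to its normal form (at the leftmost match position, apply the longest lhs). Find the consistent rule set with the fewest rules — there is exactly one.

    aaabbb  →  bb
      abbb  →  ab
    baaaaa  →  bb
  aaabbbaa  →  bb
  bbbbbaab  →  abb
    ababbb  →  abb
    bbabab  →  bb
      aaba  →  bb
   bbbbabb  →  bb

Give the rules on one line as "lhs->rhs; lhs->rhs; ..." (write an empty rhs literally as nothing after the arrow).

aa->b; ba->b; baa->ab; bbb->b

  | aaabbb => babbb => bbbb => bb
  | abbb => ab
  | baaaaa => abaaa => aaba => bba => bb
  | aaabbbaa => babbbaa => bbbbaa => bbaa => bab => bb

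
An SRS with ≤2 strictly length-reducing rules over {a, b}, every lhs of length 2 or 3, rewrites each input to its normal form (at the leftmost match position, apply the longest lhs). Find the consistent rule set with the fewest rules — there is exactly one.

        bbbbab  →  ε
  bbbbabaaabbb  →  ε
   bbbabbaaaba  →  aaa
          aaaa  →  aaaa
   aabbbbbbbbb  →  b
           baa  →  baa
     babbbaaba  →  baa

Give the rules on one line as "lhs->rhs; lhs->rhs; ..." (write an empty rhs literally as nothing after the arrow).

ab->; bb->

  | bbbbab => bbab => ab => ε
  | bbbbabaaabbb => bbabaaabbb => abaaabbb => aaabbb => aabb => ab => ε
  | bbbabbaaaba => babbaaaba => bbaaaba => aaaba => aaa
  | aaaa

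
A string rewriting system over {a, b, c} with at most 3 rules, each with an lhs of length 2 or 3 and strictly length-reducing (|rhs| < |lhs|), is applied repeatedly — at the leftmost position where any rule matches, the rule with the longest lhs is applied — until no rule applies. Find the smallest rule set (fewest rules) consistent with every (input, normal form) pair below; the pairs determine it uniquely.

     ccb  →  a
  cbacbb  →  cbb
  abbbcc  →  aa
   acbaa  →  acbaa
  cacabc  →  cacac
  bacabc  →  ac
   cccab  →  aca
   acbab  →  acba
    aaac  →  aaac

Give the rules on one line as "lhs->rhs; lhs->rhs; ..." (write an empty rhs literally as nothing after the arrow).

ab->a; bac->; cc->a

  | ccb => ab => a
  | cbacbb => cbb
  | abbbcc => abbcc => abcc => acc => aa
  | acbaa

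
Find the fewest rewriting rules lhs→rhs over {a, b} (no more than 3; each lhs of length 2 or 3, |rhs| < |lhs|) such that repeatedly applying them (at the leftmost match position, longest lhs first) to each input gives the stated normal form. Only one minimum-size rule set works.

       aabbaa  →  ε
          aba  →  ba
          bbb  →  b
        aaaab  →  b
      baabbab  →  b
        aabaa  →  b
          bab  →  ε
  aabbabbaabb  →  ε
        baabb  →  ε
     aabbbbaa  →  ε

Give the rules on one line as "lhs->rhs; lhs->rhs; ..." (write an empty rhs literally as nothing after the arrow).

aa->b; ab->b; bb->

  | aabbaa => bbbaa => baa => bb => ε
  | aba => ba
  | bbb => b
  | aaaab => baab => bbb => b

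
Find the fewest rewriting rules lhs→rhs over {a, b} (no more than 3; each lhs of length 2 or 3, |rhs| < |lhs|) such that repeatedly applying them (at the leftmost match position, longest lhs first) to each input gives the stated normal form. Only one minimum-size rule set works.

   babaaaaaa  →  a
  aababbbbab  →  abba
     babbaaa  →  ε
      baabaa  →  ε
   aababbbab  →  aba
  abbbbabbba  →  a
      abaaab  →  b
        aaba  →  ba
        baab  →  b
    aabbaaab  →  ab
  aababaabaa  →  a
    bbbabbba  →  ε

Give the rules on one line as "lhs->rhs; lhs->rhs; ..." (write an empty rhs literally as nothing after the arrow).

  | babaaaaaa => aaaaaaa => aaaaa => aaa => a
  | aababbbbab => babbbbab => abbbab => abba
  | babbaaa => abaaa => aaaa => aa => ε
  | baabaa => aabaa => baa => aa => ε

aa->; baa->aa; bab->a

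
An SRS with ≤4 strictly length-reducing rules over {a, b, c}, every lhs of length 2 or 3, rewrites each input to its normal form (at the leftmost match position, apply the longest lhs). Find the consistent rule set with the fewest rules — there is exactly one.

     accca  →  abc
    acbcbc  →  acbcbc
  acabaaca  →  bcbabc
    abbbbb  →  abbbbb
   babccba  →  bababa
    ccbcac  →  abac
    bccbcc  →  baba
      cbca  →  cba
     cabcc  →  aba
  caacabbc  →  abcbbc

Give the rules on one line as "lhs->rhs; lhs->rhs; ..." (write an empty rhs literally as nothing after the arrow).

aca->bc; ca->a; cc->a

  | accca => aaca => abc
  | acbcbc
  | acabaaca => bcbaaca => bcbabc
  | abbbbb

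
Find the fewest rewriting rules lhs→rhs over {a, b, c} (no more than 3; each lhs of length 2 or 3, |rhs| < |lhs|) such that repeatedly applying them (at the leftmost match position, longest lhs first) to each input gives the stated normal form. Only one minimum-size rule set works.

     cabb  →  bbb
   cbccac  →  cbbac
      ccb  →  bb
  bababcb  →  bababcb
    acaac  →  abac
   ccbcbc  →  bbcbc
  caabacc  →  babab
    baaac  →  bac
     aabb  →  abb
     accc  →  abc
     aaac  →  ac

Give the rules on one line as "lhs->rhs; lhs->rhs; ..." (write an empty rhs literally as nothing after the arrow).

aa->a; ca->b; cc->b

  | cabb => bbb
  | cbccac => cbbac
  | ccb => bb
  | bababcb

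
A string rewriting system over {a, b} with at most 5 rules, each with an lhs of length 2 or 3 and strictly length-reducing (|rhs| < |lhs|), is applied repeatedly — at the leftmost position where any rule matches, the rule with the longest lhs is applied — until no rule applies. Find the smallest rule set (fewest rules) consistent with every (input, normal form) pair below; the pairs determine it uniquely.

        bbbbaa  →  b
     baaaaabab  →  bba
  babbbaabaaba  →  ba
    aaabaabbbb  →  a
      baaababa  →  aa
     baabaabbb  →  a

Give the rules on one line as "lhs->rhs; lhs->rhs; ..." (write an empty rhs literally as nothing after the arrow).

  | bbbbaa => abaa => baa => b
  | baaaaabab => baaabab => babab => bbab => bba
  | babbbaabaaba => babbaabaaba => babaabaaba => bbaabaaba => bbbaaba => aaaba => aaba => aba => ba
  | aaabaabbbb => aabaabbbb => abaabbbb => baabbbb => bbbbb => abb => ab => a

ab->a; aba->ba; baa->b; bbb->a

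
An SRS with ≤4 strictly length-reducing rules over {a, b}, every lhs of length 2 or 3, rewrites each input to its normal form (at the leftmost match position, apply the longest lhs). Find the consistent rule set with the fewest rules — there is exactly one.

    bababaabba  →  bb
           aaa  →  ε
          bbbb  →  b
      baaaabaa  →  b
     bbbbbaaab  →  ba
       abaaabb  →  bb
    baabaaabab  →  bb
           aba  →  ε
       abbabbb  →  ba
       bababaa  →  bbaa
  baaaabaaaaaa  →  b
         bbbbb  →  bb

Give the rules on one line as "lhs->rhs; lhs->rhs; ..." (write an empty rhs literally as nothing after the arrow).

aaa->; ab->; aba->ab; bbb->ba

  | bababaabba => babbaabba => bbaabba => bbaba => bbab => bb
  | aaa => ε
  | bbbb => bab => b
  | baaaabaa => babaa => baba => bab => b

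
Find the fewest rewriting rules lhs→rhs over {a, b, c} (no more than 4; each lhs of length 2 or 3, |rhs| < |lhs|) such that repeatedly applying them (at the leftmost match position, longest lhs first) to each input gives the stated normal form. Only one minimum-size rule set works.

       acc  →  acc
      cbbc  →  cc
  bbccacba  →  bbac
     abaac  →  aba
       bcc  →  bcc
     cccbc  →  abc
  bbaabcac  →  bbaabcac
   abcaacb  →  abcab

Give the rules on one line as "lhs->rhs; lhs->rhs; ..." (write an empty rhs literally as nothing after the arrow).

  | acc
  | cbbc => cbc => cc
  | bbccacba => bbccaca => bbcccc => bbac
  | abaac => aba

aac->a; aca->cc; cb->c; ccc->a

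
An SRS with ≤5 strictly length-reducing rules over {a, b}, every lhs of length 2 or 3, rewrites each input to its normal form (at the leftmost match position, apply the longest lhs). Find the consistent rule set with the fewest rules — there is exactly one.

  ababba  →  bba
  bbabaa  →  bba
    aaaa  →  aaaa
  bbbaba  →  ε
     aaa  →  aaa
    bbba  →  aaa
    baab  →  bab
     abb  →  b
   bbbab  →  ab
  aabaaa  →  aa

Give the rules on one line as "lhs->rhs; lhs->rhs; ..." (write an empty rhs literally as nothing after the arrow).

  | ababba => bba
  | bbabaa => bba
  | aaaa
  | bbbaba => aaaba => aaba => aba => ε

aab->ab; aba->; abb->b; bbb->aa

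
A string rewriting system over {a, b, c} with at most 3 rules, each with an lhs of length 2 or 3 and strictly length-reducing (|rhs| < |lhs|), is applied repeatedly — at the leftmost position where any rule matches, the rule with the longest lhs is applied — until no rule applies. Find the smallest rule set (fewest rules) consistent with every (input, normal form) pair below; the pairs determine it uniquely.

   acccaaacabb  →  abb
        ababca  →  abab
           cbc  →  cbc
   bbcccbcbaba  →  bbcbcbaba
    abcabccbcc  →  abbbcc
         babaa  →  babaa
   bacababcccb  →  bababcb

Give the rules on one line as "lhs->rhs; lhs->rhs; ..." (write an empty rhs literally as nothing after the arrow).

ca->; ccb->b

  | acccaaacabb => accaacabb => acacabb => acabb => abb
  | ababca => abab
  | cbc
  | bbcccbcbaba => bbcbcbaba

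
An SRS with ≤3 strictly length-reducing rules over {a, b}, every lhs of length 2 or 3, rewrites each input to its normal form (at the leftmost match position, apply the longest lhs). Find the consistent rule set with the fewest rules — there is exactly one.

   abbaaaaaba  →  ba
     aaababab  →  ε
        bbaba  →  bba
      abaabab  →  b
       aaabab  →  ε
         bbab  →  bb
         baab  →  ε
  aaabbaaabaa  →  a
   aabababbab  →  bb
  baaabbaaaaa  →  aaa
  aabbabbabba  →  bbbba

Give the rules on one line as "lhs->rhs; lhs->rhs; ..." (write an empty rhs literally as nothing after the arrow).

  | abbaaaaaba => baaaaaba => aaaaba => aaba => ba
  | aaababab => ababab => abab => ab => ε
  | bbaba => bba
  | abaabab => aabab => bab => b

aab->b; ab->; baa->a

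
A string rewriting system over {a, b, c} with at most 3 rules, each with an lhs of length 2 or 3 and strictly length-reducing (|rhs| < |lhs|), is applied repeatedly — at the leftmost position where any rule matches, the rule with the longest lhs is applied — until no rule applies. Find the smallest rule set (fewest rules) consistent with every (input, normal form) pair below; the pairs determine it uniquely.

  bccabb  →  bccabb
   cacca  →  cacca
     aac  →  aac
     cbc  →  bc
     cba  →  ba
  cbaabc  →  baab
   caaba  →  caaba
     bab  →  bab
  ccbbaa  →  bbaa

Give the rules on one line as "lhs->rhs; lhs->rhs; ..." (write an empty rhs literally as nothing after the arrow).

abc->ab; cb->b

  | bccabb
  | cacca
  | aac
  | cbc => bc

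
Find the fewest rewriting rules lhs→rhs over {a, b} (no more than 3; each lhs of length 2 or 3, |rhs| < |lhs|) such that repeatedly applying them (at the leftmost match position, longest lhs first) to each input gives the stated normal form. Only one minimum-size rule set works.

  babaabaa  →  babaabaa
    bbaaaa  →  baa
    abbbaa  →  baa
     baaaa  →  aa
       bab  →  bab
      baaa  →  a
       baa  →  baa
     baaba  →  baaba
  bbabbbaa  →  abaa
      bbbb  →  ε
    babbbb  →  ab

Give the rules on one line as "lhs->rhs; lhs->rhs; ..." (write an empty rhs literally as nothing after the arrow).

  | babaabaa
  | bbaaaa => aaaaa => baa
  | abbbaa => baa
  | baaaa => bba => aa

aaa->b; abb->; bb->a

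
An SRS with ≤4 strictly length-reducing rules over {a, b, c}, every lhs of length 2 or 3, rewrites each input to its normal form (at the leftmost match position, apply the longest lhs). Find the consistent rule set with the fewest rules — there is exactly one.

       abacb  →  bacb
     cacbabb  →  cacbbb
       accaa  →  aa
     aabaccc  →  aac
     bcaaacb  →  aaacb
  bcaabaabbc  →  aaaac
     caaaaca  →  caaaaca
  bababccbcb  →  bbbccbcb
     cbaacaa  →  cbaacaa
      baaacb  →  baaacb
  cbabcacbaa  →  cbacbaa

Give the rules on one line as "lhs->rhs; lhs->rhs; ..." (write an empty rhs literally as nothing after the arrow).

aab->aa; ab->b; acc->; bca->a

  | abacb => bacb
  | cacbabb => cacbbb
  | accaa => aa
  | aabaccc => aaaccc => aac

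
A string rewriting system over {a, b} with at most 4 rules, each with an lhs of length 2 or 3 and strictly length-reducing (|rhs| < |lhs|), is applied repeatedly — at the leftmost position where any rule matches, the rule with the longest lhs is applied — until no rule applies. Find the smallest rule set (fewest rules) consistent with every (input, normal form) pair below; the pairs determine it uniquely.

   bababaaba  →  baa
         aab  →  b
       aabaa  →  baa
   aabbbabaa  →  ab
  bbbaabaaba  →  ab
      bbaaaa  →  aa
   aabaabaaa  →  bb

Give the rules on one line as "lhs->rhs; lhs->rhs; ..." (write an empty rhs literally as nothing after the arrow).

aaa->ab; aab->b; aba->bb; bba->aa

  | bababaaba => bbbbaaba => bbaaaba => aaaaba => ababa => bbba => baa
  | aab => b
  | aabaa => baa
  | aabbbabaa => bbbabaa => baabaa => bbaa => aaa => ab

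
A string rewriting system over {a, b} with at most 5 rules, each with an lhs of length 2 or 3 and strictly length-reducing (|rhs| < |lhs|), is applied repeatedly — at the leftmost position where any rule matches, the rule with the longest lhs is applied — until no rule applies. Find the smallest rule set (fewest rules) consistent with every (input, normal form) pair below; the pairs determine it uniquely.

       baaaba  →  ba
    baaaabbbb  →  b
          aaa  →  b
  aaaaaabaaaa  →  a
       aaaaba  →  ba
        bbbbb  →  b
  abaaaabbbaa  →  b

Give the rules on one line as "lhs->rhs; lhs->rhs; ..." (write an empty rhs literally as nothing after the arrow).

aa->; aaa->b; ab->; bb->

  | baaaba => bbba => ba
  | baaaabbbb => bbabbbb => abbbb => bbb => b
  | aaa => b
  | aaaaaabaaaa => baaabaaaa => bbbaaaa => baaaa => bba => a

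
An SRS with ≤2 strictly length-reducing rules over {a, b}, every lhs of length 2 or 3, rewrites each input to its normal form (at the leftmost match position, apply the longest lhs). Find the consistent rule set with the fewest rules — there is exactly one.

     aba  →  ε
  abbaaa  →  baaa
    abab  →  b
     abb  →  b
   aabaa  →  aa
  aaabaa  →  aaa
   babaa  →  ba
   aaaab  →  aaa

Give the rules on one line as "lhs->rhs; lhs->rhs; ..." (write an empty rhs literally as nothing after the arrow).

  | aba => ε
  | abbaaa => baaa
  | abab => b
  | abb => b

ab->; aba->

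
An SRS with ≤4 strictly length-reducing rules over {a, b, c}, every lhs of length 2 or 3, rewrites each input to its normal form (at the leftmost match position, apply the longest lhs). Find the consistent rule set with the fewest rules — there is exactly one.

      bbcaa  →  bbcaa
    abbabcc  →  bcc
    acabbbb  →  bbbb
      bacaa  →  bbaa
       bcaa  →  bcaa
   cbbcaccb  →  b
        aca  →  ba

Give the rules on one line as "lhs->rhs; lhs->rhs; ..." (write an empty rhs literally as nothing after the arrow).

ab->; ac->b; cb->

  | bbcaa
  | abbabcc => babcc => bcc
  | acabbbb => babbbb => bbbb
  | bacaa => bbaa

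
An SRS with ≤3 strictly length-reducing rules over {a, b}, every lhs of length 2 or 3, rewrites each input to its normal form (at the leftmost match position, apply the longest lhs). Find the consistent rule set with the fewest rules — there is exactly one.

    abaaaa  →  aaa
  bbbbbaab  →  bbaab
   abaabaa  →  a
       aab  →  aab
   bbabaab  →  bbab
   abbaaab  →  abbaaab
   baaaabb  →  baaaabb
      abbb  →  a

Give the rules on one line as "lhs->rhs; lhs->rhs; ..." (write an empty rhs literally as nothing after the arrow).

aba->; bbb->

  | abaaaa => aaa
  | bbbbbaab => bbaab
  | abaabaa => abaa => a
  | aab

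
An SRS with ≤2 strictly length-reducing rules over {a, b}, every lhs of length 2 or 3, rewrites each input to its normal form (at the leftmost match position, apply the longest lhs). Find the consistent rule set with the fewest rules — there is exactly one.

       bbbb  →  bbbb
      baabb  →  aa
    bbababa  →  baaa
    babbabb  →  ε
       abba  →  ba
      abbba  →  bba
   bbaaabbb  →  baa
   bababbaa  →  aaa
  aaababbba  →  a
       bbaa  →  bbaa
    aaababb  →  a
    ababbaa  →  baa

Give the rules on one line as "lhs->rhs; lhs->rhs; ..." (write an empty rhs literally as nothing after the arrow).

  | bbbb
  | baabb => bab => aa
  | bbababa => baaaba => baaa
  | babbabb => aababb => aabb => ab => ε

ab->; bab->aa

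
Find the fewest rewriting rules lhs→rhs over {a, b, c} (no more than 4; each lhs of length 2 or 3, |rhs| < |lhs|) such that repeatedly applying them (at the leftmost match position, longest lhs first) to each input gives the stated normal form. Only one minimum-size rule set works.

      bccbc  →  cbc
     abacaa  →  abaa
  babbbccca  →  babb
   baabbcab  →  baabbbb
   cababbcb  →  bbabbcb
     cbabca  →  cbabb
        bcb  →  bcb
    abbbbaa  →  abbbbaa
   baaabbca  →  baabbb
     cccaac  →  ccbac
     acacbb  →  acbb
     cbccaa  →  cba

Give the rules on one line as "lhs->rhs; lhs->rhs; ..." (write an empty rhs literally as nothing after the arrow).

aaa->aa; aca->a; bcc->c; ca->b

  | bccbc => cbc
  | abacaa => abaa
  | babbbccca => babbcca => babca => babb
  | baabbcab => baabbbb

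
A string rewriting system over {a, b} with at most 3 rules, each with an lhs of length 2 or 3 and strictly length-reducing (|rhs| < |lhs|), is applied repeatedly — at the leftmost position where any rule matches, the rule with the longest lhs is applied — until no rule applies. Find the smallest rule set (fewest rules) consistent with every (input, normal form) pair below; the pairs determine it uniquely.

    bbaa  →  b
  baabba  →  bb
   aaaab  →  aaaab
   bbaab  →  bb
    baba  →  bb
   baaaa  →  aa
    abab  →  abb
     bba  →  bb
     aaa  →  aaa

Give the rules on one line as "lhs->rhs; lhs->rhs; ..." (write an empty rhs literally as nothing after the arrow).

ba->b; baa->

  | bbaa => b
  | baabba => bba => bb
  | aaaab
  | bbaab => bb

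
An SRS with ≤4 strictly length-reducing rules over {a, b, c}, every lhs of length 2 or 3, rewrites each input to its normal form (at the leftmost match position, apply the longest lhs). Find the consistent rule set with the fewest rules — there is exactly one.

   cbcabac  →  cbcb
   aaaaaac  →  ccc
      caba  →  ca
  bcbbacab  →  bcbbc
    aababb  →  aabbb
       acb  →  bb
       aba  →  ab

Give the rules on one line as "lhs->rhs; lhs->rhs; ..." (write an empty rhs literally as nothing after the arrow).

aaa->c; ac->b; ba->b; cab->c

  | cbcabac => cbcac => cbcb
  | aaaaaac => caaac => ccc
  | caba => ca
  | bcbbacab => bcbbcab => bcbbc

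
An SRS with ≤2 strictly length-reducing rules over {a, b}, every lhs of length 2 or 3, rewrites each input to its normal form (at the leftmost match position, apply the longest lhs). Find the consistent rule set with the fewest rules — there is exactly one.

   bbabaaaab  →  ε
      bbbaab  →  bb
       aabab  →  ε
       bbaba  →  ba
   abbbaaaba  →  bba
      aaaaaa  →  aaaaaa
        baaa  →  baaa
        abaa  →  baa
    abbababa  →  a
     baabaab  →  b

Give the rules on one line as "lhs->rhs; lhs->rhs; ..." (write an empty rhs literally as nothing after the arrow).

  | bbabaaaab => baaaab => baaab => baab => bab => ε
  | bbbaab => bbbab => bb
  | aabab => abab => bab => ε
  | bbaba => ba

ab->b; bab->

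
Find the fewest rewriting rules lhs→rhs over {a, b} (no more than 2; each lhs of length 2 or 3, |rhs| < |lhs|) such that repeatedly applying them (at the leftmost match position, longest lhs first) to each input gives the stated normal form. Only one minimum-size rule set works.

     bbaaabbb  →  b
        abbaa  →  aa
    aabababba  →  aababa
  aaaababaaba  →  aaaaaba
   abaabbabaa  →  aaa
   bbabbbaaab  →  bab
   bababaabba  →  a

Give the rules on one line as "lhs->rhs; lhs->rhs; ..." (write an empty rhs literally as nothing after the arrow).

  | bbaaabbb => baabbb => abbb => b
  | abbaa => aa
  | aabababba => aababa
  | aaaababaaba => aaaabaaba => aaaaaba

abb->; baa->a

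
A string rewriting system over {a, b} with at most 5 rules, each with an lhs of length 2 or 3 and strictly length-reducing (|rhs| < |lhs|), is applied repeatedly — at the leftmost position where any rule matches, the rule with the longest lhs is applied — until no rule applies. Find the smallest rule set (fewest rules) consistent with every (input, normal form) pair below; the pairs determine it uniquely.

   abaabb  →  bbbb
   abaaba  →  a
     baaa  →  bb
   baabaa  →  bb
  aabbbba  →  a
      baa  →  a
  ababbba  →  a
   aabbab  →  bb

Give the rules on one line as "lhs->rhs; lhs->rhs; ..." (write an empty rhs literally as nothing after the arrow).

aa->a; aaa->bb; ba->a; bab->aa

  | abaabb => aaabb => bbbb
  | abaaba => aaaba => bbba => bba => ba => a
  | baaa => aaa => bb
  | baabaa => aabaa => abaa => aaa => bb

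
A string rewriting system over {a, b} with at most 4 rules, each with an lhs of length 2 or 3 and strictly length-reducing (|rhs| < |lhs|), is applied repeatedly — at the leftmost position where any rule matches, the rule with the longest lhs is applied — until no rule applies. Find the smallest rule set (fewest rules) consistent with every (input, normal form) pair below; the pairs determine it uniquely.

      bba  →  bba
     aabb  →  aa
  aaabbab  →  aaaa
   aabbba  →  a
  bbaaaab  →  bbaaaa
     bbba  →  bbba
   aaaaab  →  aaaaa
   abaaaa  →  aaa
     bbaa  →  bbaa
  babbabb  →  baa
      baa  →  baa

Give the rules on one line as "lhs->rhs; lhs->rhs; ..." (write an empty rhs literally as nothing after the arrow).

ab->a; aba->; abb->a

  | bba
  | aabb => aa
  | aaabbab => aaaab => aaaa
  | aabbba => aaba => a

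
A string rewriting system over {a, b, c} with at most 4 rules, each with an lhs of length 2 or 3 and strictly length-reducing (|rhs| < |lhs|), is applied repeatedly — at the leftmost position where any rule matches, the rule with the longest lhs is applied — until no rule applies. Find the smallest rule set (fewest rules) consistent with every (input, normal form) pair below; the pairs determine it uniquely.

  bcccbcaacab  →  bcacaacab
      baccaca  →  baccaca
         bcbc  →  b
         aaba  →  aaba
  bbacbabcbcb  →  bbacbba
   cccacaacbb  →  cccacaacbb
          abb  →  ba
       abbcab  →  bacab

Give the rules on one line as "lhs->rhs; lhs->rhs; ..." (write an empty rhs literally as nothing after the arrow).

abb->ba; cbc->; ccb->a

  | bcccbcaacab => bcacaacab
  | baccaca
  | bcbc => b
  | aaba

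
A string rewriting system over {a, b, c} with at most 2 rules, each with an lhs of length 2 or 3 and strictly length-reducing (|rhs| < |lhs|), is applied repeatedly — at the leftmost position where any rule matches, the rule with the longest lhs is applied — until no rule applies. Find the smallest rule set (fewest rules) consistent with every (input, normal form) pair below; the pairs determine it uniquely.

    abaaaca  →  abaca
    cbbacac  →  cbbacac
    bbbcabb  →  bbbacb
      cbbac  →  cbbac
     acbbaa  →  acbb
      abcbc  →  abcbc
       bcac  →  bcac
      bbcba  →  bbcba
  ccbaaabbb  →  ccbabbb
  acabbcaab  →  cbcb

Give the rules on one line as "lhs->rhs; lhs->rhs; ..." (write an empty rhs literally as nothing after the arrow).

aa->; cab->ac

  | abaaaca => abaca
  | cbbacac
  | bbbcabb => bbbacb
  | cbbac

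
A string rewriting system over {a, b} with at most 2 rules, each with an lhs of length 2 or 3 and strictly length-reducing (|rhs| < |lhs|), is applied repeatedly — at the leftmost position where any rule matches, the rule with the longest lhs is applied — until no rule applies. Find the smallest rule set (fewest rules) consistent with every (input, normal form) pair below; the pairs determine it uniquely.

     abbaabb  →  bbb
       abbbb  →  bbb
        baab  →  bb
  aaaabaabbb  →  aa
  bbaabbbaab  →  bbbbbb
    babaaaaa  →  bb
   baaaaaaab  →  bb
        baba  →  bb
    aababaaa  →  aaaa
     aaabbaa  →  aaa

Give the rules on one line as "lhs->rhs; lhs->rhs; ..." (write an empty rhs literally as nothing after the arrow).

ab->; ba->b

  | abbaabb => baabb => babb => bbb
  | abbbb => bbb
  | baab => bab => bb
  | aaaabaabbb => aaaaabbb => aaaabb => aaab => aa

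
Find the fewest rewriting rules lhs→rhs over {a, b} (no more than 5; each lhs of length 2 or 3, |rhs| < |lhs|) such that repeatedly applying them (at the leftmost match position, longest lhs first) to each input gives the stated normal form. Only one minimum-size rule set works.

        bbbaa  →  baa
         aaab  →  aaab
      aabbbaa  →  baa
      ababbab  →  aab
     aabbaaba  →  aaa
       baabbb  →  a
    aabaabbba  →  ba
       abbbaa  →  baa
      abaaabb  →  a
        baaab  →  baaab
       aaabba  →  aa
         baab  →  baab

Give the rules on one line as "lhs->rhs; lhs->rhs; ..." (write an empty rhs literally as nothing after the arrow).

  | bbbaa => baa
  | aaab
  | aabbbaa => abbbaa => bbbaa => baa
  | ababbab => abbab => bbab => aab

aba->a; abb->bb; bb->a; bbb->b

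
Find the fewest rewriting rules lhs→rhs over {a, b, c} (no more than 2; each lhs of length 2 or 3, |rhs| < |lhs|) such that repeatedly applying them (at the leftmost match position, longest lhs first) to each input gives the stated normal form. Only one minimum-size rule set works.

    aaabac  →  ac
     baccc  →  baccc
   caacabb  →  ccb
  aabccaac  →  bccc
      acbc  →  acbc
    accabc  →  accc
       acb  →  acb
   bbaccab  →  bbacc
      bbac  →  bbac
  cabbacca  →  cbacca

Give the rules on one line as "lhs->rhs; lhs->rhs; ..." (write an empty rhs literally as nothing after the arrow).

aa->; ab->

  | aaabac => abac => ac
  | baccc
  | caacabb => ccabb => ccb
  | aabccaac => bccaac => bccc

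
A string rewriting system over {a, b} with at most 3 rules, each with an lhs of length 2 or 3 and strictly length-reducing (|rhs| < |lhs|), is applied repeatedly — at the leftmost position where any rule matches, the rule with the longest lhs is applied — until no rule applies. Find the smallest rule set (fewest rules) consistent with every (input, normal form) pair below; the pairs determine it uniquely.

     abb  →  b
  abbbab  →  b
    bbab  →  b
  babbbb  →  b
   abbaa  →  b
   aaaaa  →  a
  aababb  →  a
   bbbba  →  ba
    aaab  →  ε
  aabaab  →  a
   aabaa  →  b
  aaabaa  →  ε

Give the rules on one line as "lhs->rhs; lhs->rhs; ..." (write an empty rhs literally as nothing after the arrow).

  | abb => b
  | abbbab => bbab => aab => b
  | bbab => aab => b
  | babbbb => bbbb => abb => b

aa->; ab->; bb->a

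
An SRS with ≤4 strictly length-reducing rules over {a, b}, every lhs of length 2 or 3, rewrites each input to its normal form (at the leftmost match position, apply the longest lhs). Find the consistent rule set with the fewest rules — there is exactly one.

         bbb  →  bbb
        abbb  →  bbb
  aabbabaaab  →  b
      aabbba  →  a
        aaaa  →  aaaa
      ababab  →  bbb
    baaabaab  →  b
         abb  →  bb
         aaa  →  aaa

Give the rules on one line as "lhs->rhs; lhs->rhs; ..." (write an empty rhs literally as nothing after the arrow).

ab->b; ba->a; bab->bb

  | bbb
  | abbb => bbb
  | aabbabaaab => abbabaaab => bbabaaab => bbbaaab => bbaaab => baaab => aaab => aab => ab => b
  | aabbba => abbba => bbba => bba => ba => a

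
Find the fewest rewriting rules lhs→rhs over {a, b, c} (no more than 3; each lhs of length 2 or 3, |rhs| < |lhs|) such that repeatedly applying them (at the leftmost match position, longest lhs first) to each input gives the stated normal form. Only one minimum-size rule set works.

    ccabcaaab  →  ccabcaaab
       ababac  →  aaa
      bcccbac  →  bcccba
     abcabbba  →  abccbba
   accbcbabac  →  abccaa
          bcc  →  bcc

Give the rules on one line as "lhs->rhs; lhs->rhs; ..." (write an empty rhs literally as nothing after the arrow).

abb->cb; ac->a; bab->ca

  | ccabcaaab
  | ababac => acaac => aaac => aaa
  | bcccbac => bcccba
  | abcabbba => abccbba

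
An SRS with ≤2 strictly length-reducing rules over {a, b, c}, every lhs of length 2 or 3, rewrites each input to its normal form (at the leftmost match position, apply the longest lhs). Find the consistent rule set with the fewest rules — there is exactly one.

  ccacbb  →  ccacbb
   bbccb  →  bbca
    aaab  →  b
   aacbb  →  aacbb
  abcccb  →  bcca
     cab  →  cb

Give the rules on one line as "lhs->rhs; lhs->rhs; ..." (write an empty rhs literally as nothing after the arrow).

  | ccacbb
  | bbccb => bbca
  | aaab => aab => ab => b
  | aacbb

ab->b; ccb->ca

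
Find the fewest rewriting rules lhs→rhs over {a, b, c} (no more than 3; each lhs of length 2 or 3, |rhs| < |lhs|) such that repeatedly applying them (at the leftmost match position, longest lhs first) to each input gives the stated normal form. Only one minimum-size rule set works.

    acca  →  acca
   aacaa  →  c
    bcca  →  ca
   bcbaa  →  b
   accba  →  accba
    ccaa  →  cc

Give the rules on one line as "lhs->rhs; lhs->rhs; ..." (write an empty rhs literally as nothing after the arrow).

aa->; bc->

  | acca
  | aacaa => caa => c
  | bcca => ca
  | bcbaa => baa => b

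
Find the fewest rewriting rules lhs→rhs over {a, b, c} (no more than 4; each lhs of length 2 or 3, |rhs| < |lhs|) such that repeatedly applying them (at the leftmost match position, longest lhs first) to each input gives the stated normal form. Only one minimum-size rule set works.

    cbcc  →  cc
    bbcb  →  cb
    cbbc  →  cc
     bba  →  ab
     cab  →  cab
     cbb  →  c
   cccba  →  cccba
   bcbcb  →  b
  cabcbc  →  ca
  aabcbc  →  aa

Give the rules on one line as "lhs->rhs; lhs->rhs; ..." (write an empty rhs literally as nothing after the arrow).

  | cbcc => cc
  | bbcb => cb
  | cbbc => cc
  | bba => ab

bb->; bba->ab; bc->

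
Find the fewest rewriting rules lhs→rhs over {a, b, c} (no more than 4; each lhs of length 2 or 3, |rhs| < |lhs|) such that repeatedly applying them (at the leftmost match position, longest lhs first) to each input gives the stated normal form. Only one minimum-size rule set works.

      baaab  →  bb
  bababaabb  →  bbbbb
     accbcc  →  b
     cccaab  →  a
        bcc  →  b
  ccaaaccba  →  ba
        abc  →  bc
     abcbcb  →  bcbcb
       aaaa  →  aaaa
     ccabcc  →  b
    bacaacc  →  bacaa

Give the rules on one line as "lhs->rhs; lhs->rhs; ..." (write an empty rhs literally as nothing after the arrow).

ab->b; cab->a; cc->

  | baaab => baab => bab => bb
  | bababaabb => bbabaabb => bbbaabb => bbbabb => bbbbb
  | accbcc => abcc => bcc => b
  | cccaab => caab => cab => a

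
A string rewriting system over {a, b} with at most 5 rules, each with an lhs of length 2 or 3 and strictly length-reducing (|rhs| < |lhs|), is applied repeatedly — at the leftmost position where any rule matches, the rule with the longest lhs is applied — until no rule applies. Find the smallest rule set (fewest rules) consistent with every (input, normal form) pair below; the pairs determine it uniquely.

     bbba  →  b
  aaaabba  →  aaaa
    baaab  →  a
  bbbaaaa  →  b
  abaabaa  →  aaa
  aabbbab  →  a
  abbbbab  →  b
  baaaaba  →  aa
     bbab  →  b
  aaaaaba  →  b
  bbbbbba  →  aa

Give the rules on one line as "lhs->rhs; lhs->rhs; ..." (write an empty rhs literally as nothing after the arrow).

  | bbba => aba => ba => b
  | aaaabba => aaaa
  | baaab => baab => bab => bb => a
  | bbbaaaa => abaaaa => baaaa => baaa => baa => ba => b

ab->b; abb->; ba->b; bb->a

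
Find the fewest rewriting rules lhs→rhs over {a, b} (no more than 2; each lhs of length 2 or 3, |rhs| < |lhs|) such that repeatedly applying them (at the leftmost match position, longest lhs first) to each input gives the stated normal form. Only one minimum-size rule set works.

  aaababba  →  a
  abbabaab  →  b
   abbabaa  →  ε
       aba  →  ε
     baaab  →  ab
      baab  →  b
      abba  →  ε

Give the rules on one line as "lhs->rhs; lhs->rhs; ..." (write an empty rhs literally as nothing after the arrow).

aa->; ba->a

  | aaababba => ababba => aabba => bba => ba => a
  | abbabaab => ababaab => aabaab => baab => aab => b
  | abbabaa => ababaa => aabaa => baa => aa => ε
  | aba => aa => ε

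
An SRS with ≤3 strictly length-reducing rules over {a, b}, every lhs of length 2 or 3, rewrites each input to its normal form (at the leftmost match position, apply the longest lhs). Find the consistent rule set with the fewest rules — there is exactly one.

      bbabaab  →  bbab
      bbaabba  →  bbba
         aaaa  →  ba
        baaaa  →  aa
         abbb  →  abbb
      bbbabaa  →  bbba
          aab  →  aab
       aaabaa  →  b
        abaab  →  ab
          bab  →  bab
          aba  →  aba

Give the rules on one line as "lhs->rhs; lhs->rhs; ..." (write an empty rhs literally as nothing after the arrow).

aaa->b; baa->

  | bbabaab => bbab
  | bbaabba => bbba
  | aaaa => ba
  | baaaa => aa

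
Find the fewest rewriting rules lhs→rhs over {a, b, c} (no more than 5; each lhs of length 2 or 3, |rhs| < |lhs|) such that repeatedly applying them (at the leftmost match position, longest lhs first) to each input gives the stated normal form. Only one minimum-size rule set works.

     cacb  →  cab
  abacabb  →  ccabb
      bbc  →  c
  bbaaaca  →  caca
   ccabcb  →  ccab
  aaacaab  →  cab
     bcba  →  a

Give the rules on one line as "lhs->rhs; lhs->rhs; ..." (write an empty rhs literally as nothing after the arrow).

  | cacb => cab
  | abacabb => aacabb => ccabb
  | bbc => bc => c
  | bbaaaca => baaaca => aaaca => caca

aa->c; ba->a; bc->c; cb->b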